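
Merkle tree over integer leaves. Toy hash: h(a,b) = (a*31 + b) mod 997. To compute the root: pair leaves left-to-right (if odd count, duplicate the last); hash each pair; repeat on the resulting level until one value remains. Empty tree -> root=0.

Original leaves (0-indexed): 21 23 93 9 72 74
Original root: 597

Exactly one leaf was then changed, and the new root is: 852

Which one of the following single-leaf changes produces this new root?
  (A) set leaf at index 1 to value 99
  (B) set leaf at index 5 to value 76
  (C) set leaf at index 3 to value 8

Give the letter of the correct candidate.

Answer: A

Derivation:
Original leaves: [21, 23, 93, 9, 72, 74]
Target new root: 852
Try each candidate change and compute the resulting root:
Candidate A: set leaf[1] = 99 -> leaves = [21, 99, 93, 9, 72, 74]
  L0: [21, 99, 93, 9, 72, 74]
  L1: h(21,99)=(21*31+99)%997=750 h(93,9)=(93*31+9)%997=898 h(72,74)=(72*31+74)%997=312 -> [750, 898, 312]
  L2: h(750,898)=(750*31+898)%997=220 h(312,312)=(312*31+312)%997=14 -> [220, 14]
  L3: h(220,14)=(220*31+14)%997=852 -> [852]
  root = 852 == target 852  ** MATCH **
Candidate B: set leaf[5] = 76 -> leaves = [21, 23, 93, 9, 72, 76]
  L0: [21, 23, 93, 9, 72, 76]
  L1: h(21,23)=(21*31+23)%997=674 h(93,9)=(93*31+9)%997=898 h(72,76)=(72*31+76)%997=314 -> [674, 898, 314]
  L2: h(674,898)=(674*31+898)%997=855 h(314,314)=(314*31+314)%997=78 -> [855, 78]
  L3: h(855,78)=(855*31+78)%997=661 -> [661]
  root = 661 != target 852
Candidate C: set leaf[3] = 8 -> leaves = [21, 23, 93, 8, 72, 74]
  L0: [21, 23, 93, 8, 72, 74]
  L1: h(21,23)=(21*31+23)%997=674 h(93,8)=(93*31+8)%997=897 h(72,74)=(72*31+74)%997=312 -> [674, 897, 312]
  L2: h(674,897)=(674*31+897)%997=854 h(312,312)=(312*31+312)%997=14 -> [854, 14]
  L3: h(854,14)=(854*31+14)%997=566 -> [566]
  root = 566 != target 852
Candidate A produces the target root.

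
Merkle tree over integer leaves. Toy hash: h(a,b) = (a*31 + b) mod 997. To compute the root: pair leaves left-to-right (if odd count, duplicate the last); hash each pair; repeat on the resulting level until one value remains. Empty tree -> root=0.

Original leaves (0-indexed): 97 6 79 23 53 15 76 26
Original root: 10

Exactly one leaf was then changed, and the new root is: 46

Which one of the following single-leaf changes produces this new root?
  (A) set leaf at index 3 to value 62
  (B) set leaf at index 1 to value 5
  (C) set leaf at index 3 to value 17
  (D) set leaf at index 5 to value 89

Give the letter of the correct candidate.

Original leaves: [97, 6, 79, 23, 53, 15, 76, 26]
Target new root: 46
Try each candidate change and compute the resulting root:
Candidate A: set leaf[3] = 62 -> leaves = [97, 6, 79, 62, 53, 15, 76, 26]
  L0: [97, 6, 79, 62, 53, 15, 76, 26]
  L1: h(97,6)=(97*31+6)%997=22 h(79,62)=(79*31+62)%997=517 h(53,15)=(53*31+15)%997=661 h(76,26)=(76*31+26)%997=388 -> [22, 517, 661, 388]
  L2: h(22,517)=(22*31+517)%997=202 h(661,388)=(661*31+388)%997=939 -> [202, 939]
  L3: h(202,939)=(202*31+939)%997=222 -> [222]
  root = 222 != target 46
Candidate B: set leaf[1] = 5 -> leaves = [97, 5, 79, 23, 53, 15, 76, 26]
  L0: [97, 5, 79, 23, 53, 15, 76, 26]
  L1: h(97,5)=(97*31+5)%997=21 h(79,23)=(79*31+23)%997=478 h(53,15)=(53*31+15)%997=661 h(76,26)=(76*31+26)%997=388 -> [21, 478, 661, 388]
  L2: h(21,478)=(21*31+478)%997=132 h(661,388)=(661*31+388)%997=939 -> [132, 939]
  L3: h(132,939)=(132*31+939)%997=46 -> [46]
  root = 46 == target 46  ** MATCH **
Candidate C: set leaf[3] = 17 -> leaves = [97, 6, 79, 17, 53, 15, 76, 26]
  L0: [97, 6, 79, 17, 53, 15, 76, 26]
  L1: h(97,6)=(97*31+6)%997=22 h(79,17)=(79*31+17)%997=472 h(53,15)=(53*31+15)%997=661 h(76,26)=(76*31+26)%997=388 -> [22, 472, 661, 388]
  L2: h(22,472)=(22*31+472)%997=157 h(661,388)=(661*31+388)%997=939 -> [157, 939]
  L3: h(157,939)=(157*31+939)%997=821 -> [821]
  root = 821 != target 46
Candidate D: set leaf[5] = 89 -> leaves = [97, 6, 79, 23, 53, 89, 76, 26]
  L0: [97, 6, 79, 23, 53, 89, 76, 26]
  L1: h(97,6)=(97*31+6)%997=22 h(79,23)=(79*31+23)%997=478 h(53,89)=(53*31+89)%997=735 h(76,26)=(76*31+26)%997=388 -> [22, 478, 735, 388]
  L2: h(22,478)=(22*31+478)%997=163 h(735,388)=(735*31+388)%997=242 -> [163, 242]
  L3: h(163,242)=(163*31+242)%997=310 -> [310]
  root = 310 != target 46
Candidate B produces the target root.

Answer: B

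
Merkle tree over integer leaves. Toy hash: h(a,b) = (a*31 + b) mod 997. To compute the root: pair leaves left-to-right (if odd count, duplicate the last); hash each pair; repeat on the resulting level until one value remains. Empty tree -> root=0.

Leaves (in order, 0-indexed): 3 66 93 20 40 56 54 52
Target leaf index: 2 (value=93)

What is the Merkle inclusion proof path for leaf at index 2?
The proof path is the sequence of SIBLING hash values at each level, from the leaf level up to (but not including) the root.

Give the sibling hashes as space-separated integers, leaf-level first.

Answer: 20 159 28

Derivation:
L0 (leaves): [3, 66, 93, 20, 40, 56, 54, 52], target index=2
L1: h(3,66)=(3*31+66)%997=159 [pair 0] h(93,20)=(93*31+20)%997=909 [pair 1] h(40,56)=(40*31+56)%997=299 [pair 2] h(54,52)=(54*31+52)%997=729 [pair 3] -> [159, 909, 299, 729]
  Sibling for proof at L0: 20
L2: h(159,909)=(159*31+909)%997=853 [pair 0] h(299,729)=(299*31+729)%997=28 [pair 1] -> [853, 28]
  Sibling for proof at L1: 159
L3: h(853,28)=(853*31+28)%997=549 [pair 0] -> [549]
  Sibling for proof at L2: 28
Root: 549
Proof path (sibling hashes from leaf to root): [20, 159, 28]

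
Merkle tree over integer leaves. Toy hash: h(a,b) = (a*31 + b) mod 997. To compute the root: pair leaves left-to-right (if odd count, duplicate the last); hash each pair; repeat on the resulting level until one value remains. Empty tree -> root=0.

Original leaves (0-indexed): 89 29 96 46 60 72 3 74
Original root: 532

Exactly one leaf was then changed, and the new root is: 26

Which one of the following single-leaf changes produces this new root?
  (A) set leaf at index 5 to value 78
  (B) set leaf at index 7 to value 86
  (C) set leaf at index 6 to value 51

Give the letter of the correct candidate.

Answer: C

Derivation:
Original leaves: [89, 29, 96, 46, 60, 72, 3, 74]
Target new root: 26
Try each candidate change and compute the resulting root:
Candidate A: set leaf[5] = 78 -> leaves = [89, 29, 96, 46, 60, 78, 3, 74]
  L0: [89, 29, 96, 46, 60, 78, 3, 74]
  L1: h(89,29)=(89*31+29)%997=794 h(96,46)=(96*31+46)%997=31 h(60,78)=(60*31+78)%997=941 h(3,74)=(3*31+74)%997=167 -> [794, 31, 941, 167]
  L2: h(794,31)=(794*31+31)%997=717 h(941,167)=(941*31+167)%997=425 -> [717, 425]
  L3: h(717,425)=(717*31+425)%997=718 -> [718]
  root = 718 != target 26
Candidate B: set leaf[7] = 86 -> leaves = [89, 29, 96, 46, 60, 72, 3, 86]
  L0: [89, 29, 96, 46, 60, 72, 3, 86]
  L1: h(89,29)=(89*31+29)%997=794 h(96,46)=(96*31+46)%997=31 h(60,72)=(60*31+72)%997=935 h(3,86)=(3*31+86)%997=179 -> [794, 31, 935, 179]
  L2: h(794,31)=(794*31+31)%997=717 h(935,179)=(935*31+179)%997=251 -> [717, 251]
  L3: h(717,251)=(717*31+251)%997=544 -> [544]
  root = 544 != target 26
Candidate C: set leaf[6] = 51 -> leaves = [89, 29, 96, 46, 60, 72, 51, 74]
  L0: [89, 29, 96, 46, 60, 72, 51, 74]
  L1: h(89,29)=(89*31+29)%997=794 h(96,46)=(96*31+46)%997=31 h(60,72)=(60*31+72)%997=935 h(51,74)=(51*31+74)%997=658 -> [794, 31, 935, 658]
  L2: h(794,31)=(794*31+31)%997=717 h(935,658)=(935*31+658)%997=730 -> [717, 730]
  L3: h(717,730)=(717*31+730)%997=26 -> [26]
  root = 26 == target 26  ** MATCH **
Candidate C produces the target root.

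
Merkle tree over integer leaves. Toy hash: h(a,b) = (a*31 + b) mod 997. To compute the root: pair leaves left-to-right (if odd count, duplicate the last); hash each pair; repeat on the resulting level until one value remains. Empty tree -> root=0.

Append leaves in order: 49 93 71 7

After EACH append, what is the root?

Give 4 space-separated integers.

After append 49 (leaves=[49]):
  L0: [49]
  root=49
After append 93 (leaves=[49, 93]):
  L0: [49, 93]
  L1: h(49,93)=(49*31+93)%997=615 -> [615]
  root=615
After append 71 (leaves=[49, 93, 71]):
  L0: [49, 93, 71]
  L1: h(49,93)=(49*31+93)%997=615 h(71,71)=(71*31+71)%997=278 -> [615, 278]
  L2: h(615,278)=(615*31+278)%997=400 -> [400]
  root=400
After append 7 (leaves=[49, 93, 71, 7]):
  L0: [49, 93, 71, 7]
  L1: h(49,93)=(49*31+93)%997=615 h(71,7)=(71*31+7)%997=214 -> [615, 214]
  L2: h(615,214)=(615*31+214)%997=336 -> [336]
  root=336

Answer: 49 615 400 336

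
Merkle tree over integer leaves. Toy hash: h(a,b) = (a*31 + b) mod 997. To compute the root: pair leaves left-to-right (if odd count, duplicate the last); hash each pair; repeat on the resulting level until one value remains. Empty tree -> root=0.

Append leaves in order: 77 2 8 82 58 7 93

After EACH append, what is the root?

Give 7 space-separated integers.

Answer: 77 395 537 611 567 929 106

Derivation:
After append 77 (leaves=[77]):
  L0: [77]
  root=77
After append 2 (leaves=[77, 2]):
  L0: [77, 2]
  L1: h(77,2)=(77*31+2)%997=395 -> [395]
  root=395
After append 8 (leaves=[77, 2, 8]):
  L0: [77, 2, 8]
  L1: h(77,2)=(77*31+2)%997=395 h(8,8)=(8*31+8)%997=256 -> [395, 256]
  L2: h(395,256)=(395*31+256)%997=537 -> [537]
  root=537
After append 82 (leaves=[77, 2, 8, 82]):
  L0: [77, 2, 8, 82]
  L1: h(77,2)=(77*31+2)%997=395 h(8,82)=(8*31+82)%997=330 -> [395, 330]
  L2: h(395,330)=(395*31+330)%997=611 -> [611]
  root=611
After append 58 (leaves=[77, 2, 8, 82, 58]):
  L0: [77, 2, 8, 82, 58]
  L1: h(77,2)=(77*31+2)%997=395 h(8,82)=(8*31+82)%997=330 h(58,58)=(58*31+58)%997=859 -> [395, 330, 859]
  L2: h(395,330)=(395*31+330)%997=611 h(859,859)=(859*31+859)%997=569 -> [611, 569]
  L3: h(611,569)=(611*31+569)%997=567 -> [567]
  root=567
After append 7 (leaves=[77, 2, 8, 82, 58, 7]):
  L0: [77, 2, 8, 82, 58, 7]
  L1: h(77,2)=(77*31+2)%997=395 h(8,82)=(8*31+82)%997=330 h(58,7)=(58*31+7)%997=808 -> [395, 330, 808]
  L2: h(395,330)=(395*31+330)%997=611 h(808,808)=(808*31+808)%997=931 -> [611, 931]
  L3: h(611,931)=(611*31+931)%997=929 -> [929]
  root=929
After append 93 (leaves=[77, 2, 8, 82, 58, 7, 93]):
  L0: [77, 2, 8, 82, 58, 7, 93]
  L1: h(77,2)=(77*31+2)%997=395 h(8,82)=(8*31+82)%997=330 h(58,7)=(58*31+7)%997=808 h(93,93)=(93*31+93)%997=982 -> [395, 330, 808, 982]
  L2: h(395,330)=(395*31+330)%997=611 h(808,982)=(808*31+982)%997=108 -> [611, 108]
  L3: h(611,108)=(611*31+108)%997=106 -> [106]
  root=106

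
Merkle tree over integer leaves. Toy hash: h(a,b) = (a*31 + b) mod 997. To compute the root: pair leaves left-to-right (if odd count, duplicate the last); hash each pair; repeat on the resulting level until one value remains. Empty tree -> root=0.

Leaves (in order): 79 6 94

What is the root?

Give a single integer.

Answer: 350

Derivation:
L0: [79, 6, 94]
L1: h(79,6)=(79*31+6)%997=461 h(94,94)=(94*31+94)%997=17 -> [461, 17]
L2: h(461,17)=(461*31+17)%997=350 -> [350]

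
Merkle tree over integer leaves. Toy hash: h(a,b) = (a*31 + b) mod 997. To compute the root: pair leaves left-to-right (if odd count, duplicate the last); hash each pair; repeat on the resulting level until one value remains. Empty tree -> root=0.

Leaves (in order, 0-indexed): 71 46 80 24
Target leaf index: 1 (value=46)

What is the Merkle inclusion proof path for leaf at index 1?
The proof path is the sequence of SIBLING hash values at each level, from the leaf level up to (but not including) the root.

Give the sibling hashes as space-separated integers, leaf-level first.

L0 (leaves): [71, 46, 80, 24], target index=1
L1: h(71,46)=(71*31+46)%997=253 [pair 0] h(80,24)=(80*31+24)%997=510 [pair 1] -> [253, 510]
  Sibling for proof at L0: 71
L2: h(253,510)=(253*31+510)%997=377 [pair 0] -> [377]
  Sibling for proof at L1: 510
Root: 377
Proof path (sibling hashes from leaf to root): [71, 510]

Answer: 71 510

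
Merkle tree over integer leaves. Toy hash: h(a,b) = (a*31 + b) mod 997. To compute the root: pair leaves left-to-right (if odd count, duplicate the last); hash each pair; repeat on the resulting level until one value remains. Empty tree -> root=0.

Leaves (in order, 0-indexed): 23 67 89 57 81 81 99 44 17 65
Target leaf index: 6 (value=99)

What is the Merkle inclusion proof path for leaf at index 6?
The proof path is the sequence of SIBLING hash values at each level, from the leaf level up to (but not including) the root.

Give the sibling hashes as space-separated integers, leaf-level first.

L0 (leaves): [23, 67, 89, 57, 81, 81, 99, 44, 17, 65], target index=6
L1: h(23,67)=(23*31+67)%997=780 [pair 0] h(89,57)=(89*31+57)%997=822 [pair 1] h(81,81)=(81*31+81)%997=598 [pair 2] h(99,44)=(99*31+44)%997=122 [pair 3] h(17,65)=(17*31+65)%997=592 [pair 4] -> [780, 822, 598, 122, 592]
  Sibling for proof at L0: 44
L2: h(780,822)=(780*31+822)%997=77 [pair 0] h(598,122)=(598*31+122)%997=714 [pair 1] h(592,592)=(592*31+592)%997=1 [pair 2] -> [77, 714, 1]
  Sibling for proof at L1: 598
L3: h(77,714)=(77*31+714)%997=110 [pair 0] h(1,1)=(1*31+1)%997=32 [pair 1] -> [110, 32]
  Sibling for proof at L2: 77
L4: h(110,32)=(110*31+32)%997=451 [pair 0] -> [451]
  Sibling for proof at L3: 32
Root: 451
Proof path (sibling hashes from leaf to root): [44, 598, 77, 32]

Answer: 44 598 77 32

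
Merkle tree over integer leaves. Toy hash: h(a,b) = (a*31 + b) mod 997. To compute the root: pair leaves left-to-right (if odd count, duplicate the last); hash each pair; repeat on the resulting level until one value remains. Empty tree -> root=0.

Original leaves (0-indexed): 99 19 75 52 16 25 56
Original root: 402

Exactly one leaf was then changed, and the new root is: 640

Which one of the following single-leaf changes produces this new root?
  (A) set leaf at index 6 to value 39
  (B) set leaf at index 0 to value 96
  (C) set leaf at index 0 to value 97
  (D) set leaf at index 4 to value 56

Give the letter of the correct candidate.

Answer: C

Derivation:
Original leaves: [99, 19, 75, 52, 16, 25, 56]
Target new root: 640
Try each candidate change and compute the resulting root:
Candidate A: set leaf[6] = 39 -> leaves = [99, 19, 75, 52, 16, 25, 39]
  L0: [99, 19, 75, 52, 16, 25, 39]
  L1: h(99,19)=(99*31+19)%997=97 h(75,52)=(75*31+52)%997=383 h(16,25)=(16*31+25)%997=521 h(39,39)=(39*31+39)%997=251 -> [97, 383, 521, 251]
  L2: h(97,383)=(97*31+383)%997=399 h(521,251)=(521*31+251)%997=450 -> [399, 450]
  L3: h(399,450)=(399*31+450)%997=855 -> [855]
  root = 855 != target 640
Candidate B: set leaf[0] = 96 -> leaves = [96, 19, 75, 52, 16, 25, 56]
  L0: [96, 19, 75, 52, 16, 25, 56]
  L1: h(96,19)=(96*31+19)%997=4 h(75,52)=(75*31+52)%997=383 h(16,25)=(16*31+25)%997=521 h(56,56)=(56*31+56)%997=795 -> [4, 383, 521, 795]
  L2: h(4,383)=(4*31+383)%997=507 h(521,795)=(521*31+795)%997=994 -> [507, 994]
  L3: h(507,994)=(507*31+994)%997=759 -> [759]
  root = 759 != target 640
Candidate C: set leaf[0] = 97 -> leaves = [97, 19, 75, 52, 16, 25, 56]
  L0: [97, 19, 75, 52, 16, 25, 56]
  L1: h(97,19)=(97*31+19)%997=35 h(75,52)=(75*31+52)%997=383 h(16,25)=(16*31+25)%997=521 h(56,56)=(56*31+56)%997=795 -> [35, 383, 521, 795]
  L2: h(35,383)=(35*31+383)%997=471 h(521,795)=(521*31+795)%997=994 -> [471, 994]
  L3: h(471,994)=(471*31+994)%997=640 -> [640]
  root = 640 == target 640  ** MATCH **
Candidate D: set leaf[4] = 56 -> leaves = [99, 19, 75, 52, 56, 25, 56]
  L0: [99, 19, 75, 52, 56, 25, 56]
  L1: h(99,19)=(99*31+19)%997=97 h(75,52)=(75*31+52)%997=383 h(56,25)=(56*31+25)%997=764 h(56,56)=(56*31+56)%997=795 -> [97, 383, 764, 795]
  L2: h(97,383)=(97*31+383)%997=399 h(764,795)=(764*31+795)%997=551 -> [399, 551]
  L3: h(399,551)=(399*31+551)%997=956 -> [956]
  root = 956 != target 640
Candidate C produces the target root.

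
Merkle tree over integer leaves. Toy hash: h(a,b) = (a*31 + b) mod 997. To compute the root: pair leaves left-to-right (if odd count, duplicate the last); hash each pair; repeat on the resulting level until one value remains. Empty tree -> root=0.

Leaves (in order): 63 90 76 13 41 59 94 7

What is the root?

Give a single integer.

L0: [63, 90, 76, 13, 41, 59, 94, 7]
L1: h(63,90)=(63*31+90)%997=49 h(76,13)=(76*31+13)%997=375 h(41,59)=(41*31+59)%997=333 h(94,7)=(94*31+7)%997=927 -> [49, 375, 333, 927]
L2: h(49,375)=(49*31+375)%997=897 h(333,927)=(333*31+927)%997=283 -> [897, 283]
L3: h(897,283)=(897*31+283)%997=174 -> [174]

Answer: 174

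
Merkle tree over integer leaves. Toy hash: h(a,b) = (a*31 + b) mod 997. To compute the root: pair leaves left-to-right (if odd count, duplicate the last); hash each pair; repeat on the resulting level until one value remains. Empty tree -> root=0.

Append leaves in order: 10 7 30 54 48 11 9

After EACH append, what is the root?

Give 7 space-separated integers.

Answer: 10 317 817 841 448 261 47

Derivation:
After append 10 (leaves=[10]):
  L0: [10]
  root=10
After append 7 (leaves=[10, 7]):
  L0: [10, 7]
  L1: h(10,7)=(10*31+7)%997=317 -> [317]
  root=317
After append 30 (leaves=[10, 7, 30]):
  L0: [10, 7, 30]
  L1: h(10,7)=(10*31+7)%997=317 h(30,30)=(30*31+30)%997=960 -> [317, 960]
  L2: h(317,960)=(317*31+960)%997=817 -> [817]
  root=817
After append 54 (leaves=[10, 7, 30, 54]):
  L0: [10, 7, 30, 54]
  L1: h(10,7)=(10*31+7)%997=317 h(30,54)=(30*31+54)%997=984 -> [317, 984]
  L2: h(317,984)=(317*31+984)%997=841 -> [841]
  root=841
After append 48 (leaves=[10, 7, 30, 54, 48]):
  L0: [10, 7, 30, 54, 48]
  L1: h(10,7)=(10*31+7)%997=317 h(30,54)=(30*31+54)%997=984 h(48,48)=(48*31+48)%997=539 -> [317, 984, 539]
  L2: h(317,984)=(317*31+984)%997=841 h(539,539)=(539*31+539)%997=299 -> [841, 299]
  L3: h(841,299)=(841*31+299)%997=448 -> [448]
  root=448
After append 11 (leaves=[10, 7, 30, 54, 48, 11]):
  L0: [10, 7, 30, 54, 48, 11]
  L1: h(10,7)=(10*31+7)%997=317 h(30,54)=(30*31+54)%997=984 h(48,11)=(48*31+11)%997=502 -> [317, 984, 502]
  L2: h(317,984)=(317*31+984)%997=841 h(502,502)=(502*31+502)%997=112 -> [841, 112]
  L3: h(841,112)=(841*31+112)%997=261 -> [261]
  root=261
After append 9 (leaves=[10, 7, 30, 54, 48, 11, 9]):
  L0: [10, 7, 30, 54, 48, 11, 9]
  L1: h(10,7)=(10*31+7)%997=317 h(30,54)=(30*31+54)%997=984 h(48,11)=(48*31+11)%997=502 h(9,9)=(9*31+9)%997=288 -> [317, 984, 502, 288]
  L2: h(317,984)=(317*31+984)%997=841 h(502,288)=(502*31+288)%997=895 -> [841, 895]
  L3: h(841,895)=(841*31+895)%997=47 -> [47]
  root=47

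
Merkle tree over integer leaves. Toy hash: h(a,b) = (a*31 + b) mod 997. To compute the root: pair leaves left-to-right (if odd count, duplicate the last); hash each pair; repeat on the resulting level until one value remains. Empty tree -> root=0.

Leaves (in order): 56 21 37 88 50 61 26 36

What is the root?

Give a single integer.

L0: [56, 21, 37, 88, 50, 61, 26, 36]
L1: h(56,21)=(56*31+21)%997=760 h(37,88)=(37*31+88)%997=238 h(50,61)=(50*31+61)%997=614 h(26,36)=(26*31+36)%997=842 -> [760, 238, 614, 842]
L2: h(760,238)=(760*31+238)%997=867 h(614,842)=(614*31+842)%997=933 -> [867, 933]
L3: h(867,933)=(867*31+933)%997=891 -> [891]

Answer: 891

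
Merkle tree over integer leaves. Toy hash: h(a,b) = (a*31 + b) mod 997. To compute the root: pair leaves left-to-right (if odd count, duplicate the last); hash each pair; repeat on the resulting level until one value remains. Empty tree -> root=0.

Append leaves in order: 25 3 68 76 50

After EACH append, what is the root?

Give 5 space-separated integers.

After append 25 (leaves=[25]):
  L0: [25]
  root=25
After append 3 (leaves=[25, 3]):
  L0: [25, 3]
  L1: h(25,3)=(25*31+3)%997=778 -> [778]
  root=778
After append 68 (leaves=[25, 3, 68]):
  L0: [25, 3, 68]
  L1: h(25,3)=(25*31+3)%997=778 h(68,68)=(68*31+68)%997=182 -> [778, 182]
  L2: h(778,182)=(778*31+182)%997=372 -> [372]
  root=372
After append 76 (leaves=[25, 3, 68, 76]):
  L0: [25, 3, 68, 76]
  L1: h(25,3)=(25*31+3)%997=778 h(68,76)=(68*31+76)%997=190 -> [778, 190]
  L2: h(778,190)=(778*31+190)%997=380 -> [380]
  root=380
After append 50 (leaves=[25, 3, 68, 76, 50]):
  L0: [25, 3, 68, 76, 50]
  L1: h(25,3)=(25*31+3)%997=778 h(68,76)=(68*31+76)%997=190 h(50,50)=(50*31+50)%997=603 -> [778, 190, 603]
  L2: h(778,190)=(778*31+190)%997=380 h(603,603)=(603*31+603)%997=353 -> [380, 353]
  L3: h(380,353)=(380*31+353)%997=169 -> [169]
  root=169

Answer: 25 778 372 380 169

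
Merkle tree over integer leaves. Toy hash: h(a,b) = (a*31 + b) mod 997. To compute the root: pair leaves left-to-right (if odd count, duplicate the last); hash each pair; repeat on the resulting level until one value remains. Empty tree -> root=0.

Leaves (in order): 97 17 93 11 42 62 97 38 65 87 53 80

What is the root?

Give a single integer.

L0: [97, 17, 93, 11, 42, 62, 97, 38, 65, 87, 53, 80]
L1: h(97,17)=(97*31+17)%997=33 h(93,11)=(93*31+11)%997=900 h(42,62)=(42*31+62)%997=367 h(97,38)=(97*31+38)%997=54 h(65,87)=(65*31+87)%997=108 h(53,80)=(53*31+80)%997=726 -> [33, 900, 367, 54, 108, 726]
L2: h(33,900)=(33*31+900)%997=926 h(367,54)=(367*31+54)%997=464 h(108,726)=(108*31+726)%997=86 -> [926, 464, 86]
L3: h(926,464)=(926*31+464)%997=257 h(86,86)=(86*31+86)%997=758 -> [257, 758]
L4: h(257,758)=(257*31+758)%997=749 -> [749]

Answer: 749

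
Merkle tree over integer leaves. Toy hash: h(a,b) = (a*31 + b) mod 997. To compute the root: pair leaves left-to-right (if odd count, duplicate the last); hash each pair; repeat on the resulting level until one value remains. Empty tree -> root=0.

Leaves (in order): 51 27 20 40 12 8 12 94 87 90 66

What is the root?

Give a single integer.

Answer: 817

Derivation:
L0: [51, 27, 20, 40, 12, 8, 12, 94, 87, 90, 66]
L1: h(51,27)=(51*31+27)%997=611 h(20,40)=(20*31+40)%997=660 h(12,8)=(12*31+8)%997=380 h(12,94)=(12*31+94)%997=466 h(87,90)=(87*31+90)%997=793 h(66,66)=(66*31+66)%997=118 -> [611, 660, 380, 466, 793, 118]
L2: h(611,660)=(611*31+660)%997=658 h(380,466)=(380*31+466)%997=282 h(793,118)=(793*31+118)%997=773 -> [658, 282, 773]
L3: h(658,282)=(658*31+282)%997=740 h(773,773)=(773*31+773)%997=808 -> [740, 808]
L4: h(740,808)=(740*31+808)%997=817 -> [817]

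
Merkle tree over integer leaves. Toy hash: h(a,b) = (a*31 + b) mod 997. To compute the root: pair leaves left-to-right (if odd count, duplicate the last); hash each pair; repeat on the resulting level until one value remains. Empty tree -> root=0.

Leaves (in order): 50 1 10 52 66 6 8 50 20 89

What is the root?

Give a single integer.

Answer: 176

Derivation:
L0: [50, 1, 10, 52, 66, 6, 8, 50, 20, 89]
L1: h(50,1)=(50*31+1)%997=554 h(10,52)=(10*31+52)%997=362 h(66,6)=(66*31+6)%997=58 h(8,50)=(8*31+50)%997=298 h(20,89)=(20*31+89)%997=709 -> [554, 362, 58, 298, 709]
L2: h(554,362)=(554*31+362)%997=587 h(58,298)=(58*31+298)%997=102 h(709,709)=(709*31+709)%997=754 -> [587, 102, 754]
L3: h(587,102)=(587*31+102)%997=353 h(754,754)=(754*31+754)%997=200 -> [353, 200]
L4: h(353,200)=(353*31+200)%997=176 -> [176]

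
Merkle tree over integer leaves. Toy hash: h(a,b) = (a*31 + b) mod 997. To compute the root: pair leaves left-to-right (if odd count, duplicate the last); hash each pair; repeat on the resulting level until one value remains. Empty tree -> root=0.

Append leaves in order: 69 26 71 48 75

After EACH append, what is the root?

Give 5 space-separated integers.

Answer: 69 171 594 571 783

Derivation:
After append 69 (leaves=[69]):
  L0: [69]
  root=69
After append 26 (leaves=[69, 26]):
  L0: [69, 26]
  L1: h(69,26)=(69*31+26)%997=171 -> [171]
  root=171
After append 71 (leaves=[69, 26, 71]):
  L0: [69, 26, 71]
  L1: h(69,26)=(69*31+26)%997=171 h(71,71)=(71*31+71)%997=278 -> [171, 278]
  L2: h(171,278)=(171*31+278)%997=594 -> [594]
  root=594
After append 48 (leaves=[69, 26, 71, 48]):
  L0: [69, 26, 71, 48]
  L1: h(69,26)=(69*31+26)%997=171 h(71,48)=(71*31+48)%997=255 -> [171, 255]
  L2: h(171,255)=(171*31+255)%997=571 -> [571]
  root=571
After append 75 (leaves=[69, 26, 71, 48, 75]):
  L0: [69, 26, 71, 48, 75]
  L1: h(69,26)=(69*31+26)%997=171 h(71,48)=(71*31+48)%997=255 h(75,75)=(75*31+75)%997=406 -> [171, 255, 406]
  L2: h(171,255)=(171*31+255)%997=571 h(406,406)=(406*31+406)%997=31 -> [571, 31]
  L3: h(571,31)=(571*31+31)%997=783 -> [783]
  root=783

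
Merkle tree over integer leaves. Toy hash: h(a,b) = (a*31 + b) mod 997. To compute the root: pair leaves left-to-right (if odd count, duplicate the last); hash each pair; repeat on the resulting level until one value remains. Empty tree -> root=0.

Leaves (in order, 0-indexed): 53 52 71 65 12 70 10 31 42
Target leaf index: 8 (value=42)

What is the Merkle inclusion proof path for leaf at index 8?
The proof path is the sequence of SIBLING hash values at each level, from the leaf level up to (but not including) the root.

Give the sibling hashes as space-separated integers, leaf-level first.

Answer: 42 347 137 338

Derivation:
L0 (leaves): [53, 52, 71, 65, 12, 70, 10, 31, 42], target index=8
L1: h(53,52)=(53*31+52)%997=698 [pair 0] h(71,65)=(71*31+65)%997=272 [pair 1] h(12,70)=(12*31+70)%997=442 [pair 2] h(10,31)=(10*31+31)%997=341 [pair 3] h(42,42)=(42*31+42)%997=347 [pair 4] -> [698, 272, 442, 341, 347]
  Sibling for proof at L0: 42
L2: h(698,272)=(698*31+272)%997=973 [pair 0] h(442,341)=(442*31+341)%997=85 [pair 1] h(347,347)=(347*31+347)%997=137 [pair 2] -> [973, 85, 137]
  Sibling for proof at L1: 347
L3: h(973,85)=(973*31+85)%997=338 [pair 0] h(137,137)=(137*31+137)%997=396 [pair 1] -> [338, 396]
  Sibling for proof at L2: 137
L4: h(338,396)=(338*31+396)%997=904 [pair 0] -> [904]
  Sibling for proof at L3: 338
Root: 904
Proof path (sibling hashes from leaf to root): [42, 347, 137, 338]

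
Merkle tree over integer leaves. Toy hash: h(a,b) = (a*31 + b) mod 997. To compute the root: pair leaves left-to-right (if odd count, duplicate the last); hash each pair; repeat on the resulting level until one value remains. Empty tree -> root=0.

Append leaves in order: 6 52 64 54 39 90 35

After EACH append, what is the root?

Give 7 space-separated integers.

Answer: 6 238 453 443 828 466 287

Derivation:
After append 6 (leaves=[6]):
  L0: [6]
  root=6
After append 52 (leaves=[6, 52]):
  L0: [6, 52]
  L1: h(6,52)=(6*31+52)%997=238 -> [238]
  root=238
After append 64 (leaves=[6, 52, 64]):
  L0: [6, 52, 64]
  L1: h(6,52)=(6*31+52)%997=238 h(64,64)=(64*31+64)%997=54 -> [238, 54]
  L2: h(238,54)=(238*31+54)%997=453 -> [453]
  root=453
After append 54 (leaves=[6, 52, 64, 54]):
  L0: [6, 52, 64, 54]
  L1: h(6,52)=(6*31+52)%997=238 h(64,54)=(64*31+54)%997=44 -> [238, 44]
  L2: h(238,44)=(238*31+44)%997=443 -> [443]
  root=443
After append 39 (leaves=[6, 52, 64, 54, 39]):
  L0: [6, 52, 64, 54, 39]
  L1: h(6,52)=(6*31+52)%997=238 h(64,54)=(64*31+54)%997=44 h(39,39)=(39*31+39)%997=251 -> [238, 44, 251]
  L2: h(238,44)=(238*31+44)%997=443 h(251,251)=(251*31+251)%997=56 -> [443, 56]
  L3: h(443,56)=(443*31+56)%997=828 -> [828]
  root=828
After append 90 (leaves=[6, 52, 64, 54, 39, 90]):
  L0: [6, 52, 64, 54, 39, 90]
  L1: h(6,52)=(6*31+52)%997=238 h(64,54)=(64*31+54)%997=44 h(39,90)=(39*31+90)%997=302 -> [238, 44, 302]
  L2: h(238,44)=(238*31+44)%997=443 h(302,302)=(302*31+302)%997=691 -> [443, 691]
  L3: h(443,691)=(443*31+691)%997=466 -> [466]
  root=466
After append 35 (leaves=[6, 52, 64, 54, 39, 90, 35]):
  L0: [6, 52, 64, 54, 39, 90, 35]
  L1: h(6,52)=(6*31+52)%997=238 h(64,54)=(64*31+54)%997=44 h(39,90)=(39*31+90)%997=302 h(35,35)=(35*31+35)%997=123 -> [238, 44, 302, 123]
  L2: h(238,44)=(238*31+44)%997=443 h(302,123)=(302*31+123)%997=512 -> [443, 512]
  L3: h(443,512)=(443*31+512)%997=287 -> [287]
  root=287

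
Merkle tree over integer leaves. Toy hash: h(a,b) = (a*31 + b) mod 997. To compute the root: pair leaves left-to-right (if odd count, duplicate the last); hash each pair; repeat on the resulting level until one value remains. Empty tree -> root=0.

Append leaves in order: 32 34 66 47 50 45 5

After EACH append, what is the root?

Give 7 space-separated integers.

After append 32 (leaves=[32]):
  L0: [32]
  root=32
After append 34 (leaves=[32, 34]):
  L0: [32, 34]
  L1: h(32,34)=(32*31+34)%997=29 -> [29]
  root=29
After append 66 (leaves=[32, 34, 66]):
  L0: [32, 34, 66]
  L1: h(32,34)=(32*31+34)%997=29 h(66,66)=(66*31+66)%997=118 -> [29, 118]
  L2: h(29,118)=(29*31+118)%997=20 -> [20]
  root=20
After append 47 (leaves=[32, 34, 66, 47]):
  L0: [32, 34, 66, 47]
  L1: h(32,34)=(32*31+34)%997=29 h(66,47)=(66*31+47)%997=99 -> [29, 99]
  L2: h(29,99)=(29*31+99)%997=1 -> [1]
  root=1
After append 50 (leaves=[32, 34, 66, 47, 50]):
  L0: [32, 34, 66, 47, 50]
  L1: h(32,34)=(32*31+34)%997=29 h(66,47)=(66*31+47)%997=99 h(50,50)=(50*31+50)%997=603 -> [29, 99, 603]
  L2: h(29,99)=(29*31+99)%997=1 h(603,603)=(603*31+603)%997=353 -> [1, 353]
  L3: h(1,353)=(1*31+353)%997=384 -> [384]
  root=384
After append 45 (leaves=[32, 34, 66, 47, 50, 45]):
  L0: [32, 34, 66, 47, 50, 45]
  L1: h(32,34)=(32*31+34)%997=29 h(66,47)=(66*31+47)%997=99 h(50,45)=(50*31+45)%997=598 -> [29, 99, 598]
  L2: h(29,99)=(29*31+99)%997=1 h(598,598)=(598*31+598)%997=193 -> [1, 193]
  L3: h(1,193)=(1*31+193)%997=224 -> [224]
  root=224
After append 5 (leaves=[32, 34, 66, 47, 50, 45, 5]):
  L0: [32, 34, 66, 47, 50, 45, 5]
  L1: h(32,34)=(32*31+34)%997=29 h(66,47)=(66*31+47)%997=99 h(50,45)=(50*31+45)%997=598 h(5,5)=(5*31+5)%997=160 -> [29, 99, 598, 160]
  L2: h(29,99)=(29*31+99)%997=1 h(598,160)=(598*31+160)%997=752 -> [1, 752]
  L3: h(1,752)=(1*31+752)%997=783 -> [783]
  root=783

Answer: 32 29 20 1 384 224 783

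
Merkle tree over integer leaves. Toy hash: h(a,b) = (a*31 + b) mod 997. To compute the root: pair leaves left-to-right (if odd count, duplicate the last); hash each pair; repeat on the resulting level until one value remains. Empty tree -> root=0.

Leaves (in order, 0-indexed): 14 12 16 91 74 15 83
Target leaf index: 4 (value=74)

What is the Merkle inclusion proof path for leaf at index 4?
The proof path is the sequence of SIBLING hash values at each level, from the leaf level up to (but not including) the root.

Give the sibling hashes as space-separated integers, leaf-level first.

Answer: 15 662 455

Derivation:
L0 (leaves): [14, 12, 16, 91, 74, 15, 83], target index=4
L1: h(14,12)=(14*31+12)%997=446 [pair 0] h(16,91)=(16*31+91)%997=587 [pair 1] h(74,15)=(74*31+15)%997=315 [pair 2] h(83,83)=(83*31+83)%997=662 [pair 3] -> [446, 587, 315, 662]
  Sibling for proof at L0: 15
L2: h(446,587)=(446*31+587)%997=455 [pair 0] h(315,662)=(315*31+662)%997=457 [pair 1] -> [455, 457]
  Sibling for proof at L1: 662
L3: h(455,457)=(455*31+457)%997=604 [pair 0] -> [604]
  Sibling for proof at L2: 455
Root: 604
Proof path (sibling hashes from leaf to root): [15, 662, 455]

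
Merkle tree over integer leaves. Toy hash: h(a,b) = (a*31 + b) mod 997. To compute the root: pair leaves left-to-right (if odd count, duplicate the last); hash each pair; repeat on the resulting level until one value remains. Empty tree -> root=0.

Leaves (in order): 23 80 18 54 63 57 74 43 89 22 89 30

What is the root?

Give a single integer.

L0: [23, 80, 18, 54, 63, 57, 74, 43, 89, 22, 89, 30]
L1: h(23,80)=(23*31+80)%997=793 h(18,54)=(18*31+54)%997=612 h(63,57)=(63*31+57)%997=16 h(74,43)=(74*31+43)%997=343 h(89,22)=(89*31+22)%997=787 h(89,30)=(89*31+30)%997=795 -> [793, 612, 16, 343, 787, 795]
L2: h(793,612)=(793*31+612)%997=270 h(16,343)=(16*31+343)%997=839 h(787,795)=(787*31+795)%997=267 -> [270, 839, 267]
L3: h(270,839)=(270*31+839)%997=236 h(267,267)=(267*31+267)%997=568 -> [236, 568]
L4: h(236,568)=(236*31+568)%997=905 -> [905]

Answer: 905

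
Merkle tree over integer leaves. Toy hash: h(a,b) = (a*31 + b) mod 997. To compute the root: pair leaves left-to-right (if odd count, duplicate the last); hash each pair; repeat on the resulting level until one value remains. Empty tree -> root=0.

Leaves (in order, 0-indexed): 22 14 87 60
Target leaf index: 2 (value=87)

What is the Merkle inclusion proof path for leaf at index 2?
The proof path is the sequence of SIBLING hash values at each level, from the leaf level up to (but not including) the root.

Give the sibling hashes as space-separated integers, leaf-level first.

Answer: 60 696

Derivation:
L0 (leaves): [22, 14, 87, 60], target index=2
L1: h(22,14)=(22*31+14)%997=696 [pair 0] h(87,60)=(87*31+60)%997=763 [pair 1] -> [696, 763]
  Sibling for proof at L0: 60
L2: h(696,763)=(696*31+763)%997=405 [pair 0] -> [405]
  Sibling for proof at L1: 696
Root: 405
Proof path (sibling hashes from leaf to root): [60, 696]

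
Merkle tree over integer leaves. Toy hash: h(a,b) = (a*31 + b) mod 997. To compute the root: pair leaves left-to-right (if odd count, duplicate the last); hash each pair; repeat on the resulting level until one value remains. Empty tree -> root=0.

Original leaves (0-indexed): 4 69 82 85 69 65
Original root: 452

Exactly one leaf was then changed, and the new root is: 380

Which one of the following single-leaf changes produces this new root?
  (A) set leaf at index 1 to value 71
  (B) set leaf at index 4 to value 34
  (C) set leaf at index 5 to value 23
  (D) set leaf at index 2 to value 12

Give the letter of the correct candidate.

Original leaves: [4, 69, 82, 85, 69, 65]
Target new root: 380
Try each candidate change and compute the resulting root:
Candidate A: set leaf[1] = 71 -> leaves = [4, 71, 82, 85, 69, 65]
  L0: [4, 71, 82, 85, 69, 65]
  L1: h(4,71)=(4*31+71)%997=195 h(82,85)=(82*31+85)%997=633 h(69,65)=(69*31+65)%997=210 -> [195, 633, 210]
  L2: h(195,633)=(195*31+633)%997=696 h(210,210)=(210*31+210)%997=738 -> [696, 738]
  L3: h(696,738)=(696*31+738)%997=380 -> [380]
  root = 380 == target 380  ** MATCH **
Candidate B: set leaf[4] = 34 -> leaves = [4, 69, 82, 85, 34, 65]
  L0: [4, 69, 82, 85, 34, 65]
  L1: h(4,69)=(4*31+69)%997=193 h(82,85)=(82*31+85)%997=633 h(34,65)=(34*31+65)%997=122 -> [193, 633, 122]
  L2: h(193,633)=(193*31+633)%997=634 h(122,122)=(122*31+122)%997=913 -> [634, 913]
  L3: h(634,913)=(634*31+913)%997=627 -> [627]
  root = 627 != target 380
Candidate C: set leaf[5] = 23 -> leaves = [4, 69, 82, 85, 69, 23]
  L0: [4, 69, 82, 85, 69, 23]
  L1: h(4,69)=(4*31+69)%997=193 h(82,85)=(82*31+85)%997=633 h(69,23)=(69*31+23)%997=168 -> [193, 633, 168]
  L2: h(193,633)=(193*31+633)%997=634 h(168,168)=(168*31+168)%997=391 -> [634, 391]
  L3: h(634,391)=(634*31+391)%997=105 -> [105]
  root = 105 != target 380
Candidate D: set leaf[2] = 12 -> leaves = [4, 69, 12, 85, 69, 65]
  L0: [4, 69, 12, 85, 69, 65]
  L1: h(4,69)=(4*31+69)%997=193 h(12,85)=(12*31+85)%997=457 h(69,65)=(69*31+65)%997=210 -> [193, 457, 210]
  L2: h(193,457)=(193*31+457)%997=458 h(210,210)=(210*31+210)%997=738 -> [458, 738]
  L3: h(458,738)=(458*31+738)%997=978 -> [978]
  root = 978 != target 380
Candidate A produces the target root.

Answer: A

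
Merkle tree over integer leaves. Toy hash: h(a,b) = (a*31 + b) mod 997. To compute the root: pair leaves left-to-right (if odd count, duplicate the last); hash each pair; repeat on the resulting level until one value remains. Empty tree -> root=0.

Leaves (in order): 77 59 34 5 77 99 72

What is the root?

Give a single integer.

L0: [77, 59, 34, 5, 77, 99, 72]
L1: h(77,59)=(77*31+59)%997=452 h(34,5)=(34*31+5)%997=62 h(77,99)=(77*31+99)%997=492 h(72,72)=(72*31+72)%997=310 -> [452, 62, 492, 310]
L2: h(452,62)=(452*31+62)%997=116 h(492,310)=(492*31+310)%997=607 -> [116, 607]
L3: h(116,607)=(116*31+607)%997=215 -> [215]

Answer: 215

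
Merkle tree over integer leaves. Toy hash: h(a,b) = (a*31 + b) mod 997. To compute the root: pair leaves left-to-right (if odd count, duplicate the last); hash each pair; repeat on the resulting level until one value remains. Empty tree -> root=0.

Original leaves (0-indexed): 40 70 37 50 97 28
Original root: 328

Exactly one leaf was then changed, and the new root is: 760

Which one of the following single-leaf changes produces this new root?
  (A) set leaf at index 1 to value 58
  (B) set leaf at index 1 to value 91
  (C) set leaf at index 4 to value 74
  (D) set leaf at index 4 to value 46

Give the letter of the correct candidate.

Answer: A

Derivation:
Original leaves: [40, 70, 37, 50, 97, 28]
Target new root: 760
Try each candidate change and compute the resulting root:
Candidate A: set leaf[1] = 58 -> leaves = [40, 58, 37, 50, 97, 28]
  L0: [40, 58, 37, 50, 97, 28]
  L1: h(40,58)=(40*31+58)%997=301 h(37,50)=(37*31+50)%997=200 h(97,28)=(97*31+28)%997=44 -> [301, 200, 44]
  L2: h(301,200)=(301*31+200)%997=558 h(44,44)=(44*31+44)%997=411 -> [558, 411]
  L3: h(558,411)=(558*31+411)%997=760 -> [760]
  root = 760 == target 760  ** MATCH **
Candidate B: set leaf[1] = 91 -> leaves = [40, 91, 37, 50, 97, 28]
  L0: [40, 91, 37, 50, 97, 28]
  L1: h(40,91)=(40*31+91)%997=334 h(37,50)=(37*31+50)%997=200 h(97,28)=(97*31+28)%997=44 -> [334, 200, 44]
  L2: h(334,200)=(334*31+200)%997=584 h(44,44)=(44*31+44)%997=411 -> [584, 411]
  L3: h(584,411)=(584*31+411)%997=569 -> [569]
  root = 569 != target 760
Candidate C: set leaf[4] = 74 -> leaves = [40, 70, 37, 50, 74, 28]
  L0: [40, 70, 37, 50, 74, 28]
  L1: h(40,70)=(40*31+70)%997=313 h(37,50)=(37*31+50)%997=200 h(74,28)=(74*31+28)%997=328 -> [313, 200, 328]
  L2: h(313,200)=(313*31+200)%997=930 h(328,328)=(328*31+328)%997=526 -> [930, 526]
  L3: h(930,526)=(930*31+526)%997=443 -> [443]
  root = 443 != target 760
Candidate D: set leaf[4] = 46 -> leaves = [40, 70, 37, 50, 46, 28]
  L0: [40, 70, 37, 50, 46, 28]
  L1: h(40,70)=(40*31+70)%997=313 h(37,50)=(37*31+50)%997=200 h(46,28)=(46*31+28)%997=457 -> [313, 200, 457]
  L2: h(313,200)=(313*31+200)%997=930 h(457,457)=(457*31+457)%997=666 -> [930, 666]
  L3: h(930,666)=(930*31+666)%997=583 -> [583]
  root = 583 != target 760
Candidate A produces the target root.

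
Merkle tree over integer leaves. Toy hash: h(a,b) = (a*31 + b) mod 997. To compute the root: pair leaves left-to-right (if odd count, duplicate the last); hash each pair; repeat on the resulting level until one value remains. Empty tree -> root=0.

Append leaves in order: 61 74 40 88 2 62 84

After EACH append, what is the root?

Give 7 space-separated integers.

Answer: 61 968 381 429 392 318 888

Derivation:
After append 61 (leaves=[61]):
  L0: [61]
  root=61
After append 74 (leaves=[61, 74]):
  L0: [61, 74]
  L1: h(61,74)=(61*31+74)%997=968 -> [968]
  root=968
After append 40 (leaves=[61, 74, 40]):
  L0: [61, 74, 40]
  L1: h(61,74)=(61*31+74)%997=968 h(40,40)=(40*31+40)%997=283 -> [968, 283]
  L2: h(968,283)=(968*31+283)%997=381 -> [381]
  root=381
After append 88 (leaves=[61, 74, 40, 88]):
  L0: [61, 74, 40, 88]
  L1: h(61,74)=(61*31+74)%997=968 h(40,88)=(40*31+88)%997=331 -> [968, 331]
  L2: h(968,331)=(968*31+331)%997=429 -> [429]
  root=429
After append 2 (leaves=[61, 74, 40, 88, 2]):
  L0: [61, 74, 40, 88, 2]
  L1: h(61,74)=(61*31+74)%997=968 h(40,88)=(40*31+88)%997=331 h(2,2)=(2*31+2)%997=64 -> [968, 331, 64]
  L2: h(968,331)=(968*31+331)%997=429 h(64,64)=(64*31+64)%997=54 -> [429, 54]
  L3: h(429,54)=(429*31+54)%997=392 -> [392]
  root=392
After append 62 (leaves=[61, 74, 40, 88, 2, 62]):
  L0: [61, 74, 40, 88, 2, 62]
  L1: h(61,74)=(61*31+74)%997=968 h(40,88)=(40*31+88)%997=331 h(2,62)=(2*31+62)%997=124 -> [968, 331, 124]
  L2: h(968,331)=(968*31+331)%997=429 h(124,124)=(124*31+124)%997=977 -> [429, 977]
  L3: h(429,977)=(429*31+977)%997=318 -> [318]
  root=318
After append 84 (leaves=[61, 74, 40, 88, 2, 62, 84]):
  L0: [61, 74, 40, 88, 2, 62, 84]
  L1: h(61,74)=(61*31+74)%997=968 h(40,88)=(40*31+88)%997=331 h(2,62)=(2*31+62)%997=124 h(84,84)=(84*31+84)%997=694 -> [968, 331, 124, 694]
  L2: h(968,331)=(968*31+331)%997=429 h(124,694)=(124*31+694)%997=550 -> [429, 550]
  L3: h(429,550)=(429*31+550)%997=888 -> [888]
  root=888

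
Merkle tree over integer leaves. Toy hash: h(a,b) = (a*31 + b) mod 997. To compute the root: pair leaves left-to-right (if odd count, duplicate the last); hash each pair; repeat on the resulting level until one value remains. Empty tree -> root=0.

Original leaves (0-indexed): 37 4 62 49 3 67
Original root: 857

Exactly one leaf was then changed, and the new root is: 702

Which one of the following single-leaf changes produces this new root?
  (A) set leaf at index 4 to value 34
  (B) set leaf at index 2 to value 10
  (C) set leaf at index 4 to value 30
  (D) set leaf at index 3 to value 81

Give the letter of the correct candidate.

Answer: A

Derivation:
Original leaves: [37, 4, 62, 49, 3, 67]
Target new root: 702
Try each candidate change and compute the resulting root:
Candidate A: set leaf[4] = 34 -> leaves = [37, 4, 62, 49, 34, 67]
  L0: [37, 4, 62, 49, 34, 67]
  L1: h(37,4)=(37*31+4)%997=154 h(62,49)=(62*31+49)%997=974 h(34,67)=(34*31+67)%997=124 -> [154, 974, 124]
  L2: h(154,974)=(154*31+974)%997=763 h(124,124)=(124*31+124)%997=977 -> [763, 977]
  L3: h(763,977)=(763*31+977)%997=702 -> [702]
  root = 702 == target 702  ** MATCH **
Candidate B: set leaf[2] = 10 -> leaves = [37, 4, 10, 49, 3, 67]
  L0: [37, 4, 10, 49, 3, 67]
  L1: h(37,4)=(37*31+4)%997=154 h(10,49)=(10*31+49)%997=359 h(3,67)=(3*31+67)%997=160 -> [154, 359, 160]
  L2: h(154,359)=(154*31+359)%997=148 h(160,160)=(160*31+160)%997=135 -> [148, 135]
  L3: h(148,135)=(148*31+135)%997=735 -> [735]
  root = 735 != target 702
Candidate C: set leaf[4] = 30 -> leaves = [37, 4, 62, 49, 30, 67]
  L0: [37, 4, 62, 49, 30, 67]
  L1: h(37,4)=(37*31+4)%997=154 h(62,49)=(62*31+49)%997=974 h(30,67)=(30*31+67)%997=0 -> [154, 974, 0]
  L2: h(154,974)=(154*31+974)%997=763 h(0,0)=(0*31+0)%997=0 -> [763, 0]
  L3: h(763,0)=(763*31+0)%997=722 -> [722]
  root = 722 != target 702
Candidate D: set leaf[3] = 81 -> leaves = [37, 4, 62, 81, 3, 67]
  L0: [37, 4, 62, 81, 3, 67]
  L1: h(37,4)=(37*31+4)%997=154 h(62,81)=(62*31+81)%997=9 h(3,67)=(3*31+67)%997=160 -> [154, 9, 160]
  L2: h(154,9)=(154*31+9)%997=795 h(160,160)=(160*31+160)%997=135 -> [795, 135]
  L3: h(795,135)=(795*31+135)%997=852 -> [852]
  root = 852 != target 702
Candidate A produces the target root.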